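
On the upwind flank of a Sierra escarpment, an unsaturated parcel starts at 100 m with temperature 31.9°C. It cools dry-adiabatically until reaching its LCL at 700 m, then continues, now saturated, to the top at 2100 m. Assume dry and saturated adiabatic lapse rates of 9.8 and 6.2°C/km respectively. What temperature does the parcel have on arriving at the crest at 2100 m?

From 100 m to 700 m (dry): cools by 9.8 × 0.6 = 5.88°C, giving 26.02°C.
From 700 m to 2100 m (saturated): cools by 6.2 × 1.4 = 8.68°C, giving 17.34°C.

17.34°C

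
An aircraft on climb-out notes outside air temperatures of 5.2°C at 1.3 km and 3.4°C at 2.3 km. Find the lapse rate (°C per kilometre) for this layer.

Γ = −ΔT/Δz = (5.2 − 3.4) / (2300 − 1300) m
  = 1.8°C / 1 km = 1.8°C/km

1.8°C/km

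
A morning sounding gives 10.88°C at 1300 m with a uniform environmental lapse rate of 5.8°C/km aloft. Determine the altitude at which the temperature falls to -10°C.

4900 m

Height above start = (10.88 − (-10)) / 5.8 = 3.6 km
Altitude = 1300 m + 3600 m = 4900 m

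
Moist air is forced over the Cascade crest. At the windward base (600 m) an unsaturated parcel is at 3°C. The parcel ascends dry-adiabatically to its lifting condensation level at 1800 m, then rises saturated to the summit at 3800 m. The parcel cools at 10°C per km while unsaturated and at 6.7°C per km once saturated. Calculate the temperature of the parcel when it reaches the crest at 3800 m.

Dry to 1800 m: -10 × 1.2 km = -12°C, so T = -9°C.
Saturated to 3800 m: -6.7 × 2 km = -13.4°C, so T = -22.4°C.

-22.4°C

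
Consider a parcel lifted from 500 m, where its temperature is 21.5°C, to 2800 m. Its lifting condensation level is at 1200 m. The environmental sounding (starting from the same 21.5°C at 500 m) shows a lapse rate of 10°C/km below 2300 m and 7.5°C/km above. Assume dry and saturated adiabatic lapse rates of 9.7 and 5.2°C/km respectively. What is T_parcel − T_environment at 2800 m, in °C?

Parcel:
  Dry to 1200 m: -9.7 × 0.7 km = -6.79°C, so T = 14.71°C.
  Saturated to 2800 m: -5.2 × 1.6 km = -8.32°C, so T = 6.39°C.
Environment:
  Environment, lower layer to 2300 m: -10 × 1.8 km = -18°C, so T = 3.5°C.
  Environment, upper layer to 2800 m: -7.5 × 0.5 km = -3.75°C, so T = -0.25°C.
T_parcel − T_env = 6.39 − (-0.25) = +6.64°C

+6.64°C (parcel warmer than environment)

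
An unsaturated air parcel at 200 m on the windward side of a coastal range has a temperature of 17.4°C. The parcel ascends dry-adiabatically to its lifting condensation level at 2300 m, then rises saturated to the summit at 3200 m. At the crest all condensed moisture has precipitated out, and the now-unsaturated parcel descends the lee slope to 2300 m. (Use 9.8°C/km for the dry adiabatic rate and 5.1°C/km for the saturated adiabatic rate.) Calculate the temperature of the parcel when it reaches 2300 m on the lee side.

1.05°C

200 → 2300 m (dry, 9.8°C/km): ΔT = -9.8 × 2.1 = -20.58°C → T = -3.18°C
2300 → 3200 m (saturated, 5.1°C/km): ΔT = -5.1 × 0.9 = -4.59°C → T = -7.77°C
3200 → 2300 m (dry descent, 9.8°C/km): ΔT = +9.8 × 0.9 = +8.82°C → T = 1.05°C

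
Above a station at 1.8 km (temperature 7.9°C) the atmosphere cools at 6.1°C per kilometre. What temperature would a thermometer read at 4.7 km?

-9.79°C

From 1800 m to 4700 m (environmental): cools by 6.1 × 2.9 = 17.69°C, giving -9.79°C.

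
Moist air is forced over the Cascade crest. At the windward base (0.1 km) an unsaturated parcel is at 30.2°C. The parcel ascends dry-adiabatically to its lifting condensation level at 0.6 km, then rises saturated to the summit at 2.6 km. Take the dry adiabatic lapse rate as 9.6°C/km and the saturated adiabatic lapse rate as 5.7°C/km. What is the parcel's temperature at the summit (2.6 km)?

100 → 600 m (dry, 9.6°C/km): ΔT = -9.6 × 0.5 = -4.8°C → T = 25.4°C
600 → 2600 m (saturated, 5.7°C/km): ΔT = -5.7 × 2 = -11.4°C → T = 14°C

14°C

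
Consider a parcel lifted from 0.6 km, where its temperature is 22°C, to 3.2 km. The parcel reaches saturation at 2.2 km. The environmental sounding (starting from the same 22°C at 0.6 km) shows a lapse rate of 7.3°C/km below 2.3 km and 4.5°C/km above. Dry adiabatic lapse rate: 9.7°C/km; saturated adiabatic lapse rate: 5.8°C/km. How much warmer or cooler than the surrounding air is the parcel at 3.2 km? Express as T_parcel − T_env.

Parcel:
  From 600 m to 2200 m (dry): cools by 9.7 × 1.6 = 15.52°C, giving 6.48°C.
  From 2200 m to 3200 m (saturated): cools by 5.8 × 1 = 5.8°C, giving 0.68°C.
Environment:
  From 600 m to 2300 m (environment, lower layer): cools by 7.3 × 1.7 = 12.41°C, giving 9.59°C.
  From 2300 m to 3200 m (environment, upper layer): cools by 4.5 × 0.9 = 4.05°C, giving 5.54°C.
T_parcel − T_env = 0.68 − 5.54 = -4.86°C

-4.86°C (parcel cooler than environment)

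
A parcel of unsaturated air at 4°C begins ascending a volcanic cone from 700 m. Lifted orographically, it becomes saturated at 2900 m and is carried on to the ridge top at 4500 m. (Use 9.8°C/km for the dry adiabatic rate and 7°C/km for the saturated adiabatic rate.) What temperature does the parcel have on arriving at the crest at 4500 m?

-28.76°C

700 → 2900 m (dry, 9.8°C/km): ΔT = -9.8 × 2.2 = -21.56°C → T = -17.56°C
2900 → 4500 m (saturated, 7°C/km): ΔT = -7 × 1.6 = -11.2°C → T = -28.76°C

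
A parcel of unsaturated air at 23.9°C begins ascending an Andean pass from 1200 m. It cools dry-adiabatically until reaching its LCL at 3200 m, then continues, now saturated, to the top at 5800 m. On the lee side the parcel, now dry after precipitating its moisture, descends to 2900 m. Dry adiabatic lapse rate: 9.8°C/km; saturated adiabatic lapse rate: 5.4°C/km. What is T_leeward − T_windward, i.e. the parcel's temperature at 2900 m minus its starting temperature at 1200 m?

1200 → 3200 m (dry, 9.8°C/km): ΔT = -9.8 × 2 = -19.6°C → T = 4.3°C
3200 → 5800 m (saturated, 5.4°C/km): ΔT = -5.4 × 2.6 = -14.04°C → T = -9.74°C
5800 → 2900 m (dry descent, 9.8°C/km): ΔT = +9.8 × 2.9 = +28.42°C → T = 18.68°C
Net change vs windward start: 18.68 − 23.9 = -5.22°C

-5.22°C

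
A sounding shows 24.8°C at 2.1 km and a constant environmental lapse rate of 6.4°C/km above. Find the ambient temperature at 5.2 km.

2100 → 5200 m (environmental, 6.4°C/km): ΔT = -6.4 × 3.1 = -19.84°C → T = 4.96°C

4.96°C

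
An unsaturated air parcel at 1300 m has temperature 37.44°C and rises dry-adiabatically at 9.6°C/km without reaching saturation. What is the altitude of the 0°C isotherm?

Height above start = (37.44 − 0) / 9.6 = 3.9 km
Altitude = 1300 m + 3900 m = 5200 m

5200 m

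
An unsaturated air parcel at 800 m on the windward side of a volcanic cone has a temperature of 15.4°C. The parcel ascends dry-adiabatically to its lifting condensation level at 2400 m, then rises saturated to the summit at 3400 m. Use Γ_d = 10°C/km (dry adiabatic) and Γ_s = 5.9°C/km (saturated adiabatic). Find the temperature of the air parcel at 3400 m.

800–2400 m, dry: Δz = 1.6 km ⇒ ΔT = -16°C; T = -0.6°C
2400–3400 m, saturated: Δz = 1 km ⇒ ΔT = -5.9°C; T = -6.5°C

-6.5°C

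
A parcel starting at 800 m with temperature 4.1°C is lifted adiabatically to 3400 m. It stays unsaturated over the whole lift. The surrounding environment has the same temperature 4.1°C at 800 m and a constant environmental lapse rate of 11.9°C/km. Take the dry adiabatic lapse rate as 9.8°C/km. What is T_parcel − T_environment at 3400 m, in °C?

+5.46°C (parcel warmer than environment)

Parcel:
  From 800 m to 3400 m (dry): cools by 9.8 × 2.6 = 25.48°C, giving -21.38°C.
Environment:
  From 800 m to 3400 m (environment): cools by 11.9 × 2.6 = 30.94°C, giving -26.84°C.
T_parcel − T_env = -21.38 − (-26.84) = +5.46°C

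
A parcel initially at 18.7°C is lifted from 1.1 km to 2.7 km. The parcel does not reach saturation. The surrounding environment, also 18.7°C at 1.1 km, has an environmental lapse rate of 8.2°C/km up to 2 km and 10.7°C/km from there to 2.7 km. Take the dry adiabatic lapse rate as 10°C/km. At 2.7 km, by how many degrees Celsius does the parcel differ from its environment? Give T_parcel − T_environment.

-1.13°C (parcel cooler than environment)

Parcel:
  From 1100 m to 2700 m (dry): cools by 10 × 1.6 = 16°C, giving 2.7°C.
Environment:
  From 1100 m to 2000 m (environment, lower layer): cools by 8.2 × 0.9 = 7.38°C, giving 11.32°C.
  From 2000 m to 2700 m (environment, upper layer): cools by 10.7 × 0.7 = 7.49°C, giving 3.83°C.
T_parcel − T_env = 2.7 − 3.83 = -1.13°C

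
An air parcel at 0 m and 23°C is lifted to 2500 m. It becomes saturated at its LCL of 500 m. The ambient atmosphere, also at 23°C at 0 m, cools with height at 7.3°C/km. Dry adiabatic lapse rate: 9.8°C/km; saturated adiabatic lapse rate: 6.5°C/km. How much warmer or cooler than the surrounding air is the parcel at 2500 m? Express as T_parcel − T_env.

+0.35°C (parcel warmer than environment)

Parcel:
  Dry to 500 m: -9.8 × 0.5 km = -4.9°C, so T = 18.1°C.
  Saturated to 2500 m: -6.5 × 2 km = -13°C, so T = 5.1°C.
Environment:
  Environment to 2500 m: -7.3 × 2.5 km = -18.25°C, so T = 4.75°C.
T_parcel − T_env = 5.1 − 4.75 = +0.35°C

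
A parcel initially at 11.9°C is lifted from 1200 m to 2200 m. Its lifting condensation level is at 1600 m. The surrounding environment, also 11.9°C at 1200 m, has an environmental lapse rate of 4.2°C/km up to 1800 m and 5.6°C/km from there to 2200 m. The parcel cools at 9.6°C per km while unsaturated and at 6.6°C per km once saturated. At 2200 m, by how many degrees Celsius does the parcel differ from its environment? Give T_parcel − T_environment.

Parcel:
  1200–1600 m, dry: Δz = 0.4 km ⇒ ΔT = -3.84°C; T = 8.06°C
  1600–2200 m, saturated: Δz = 0.6 km ⇒ ΔT = -3.96°C; T = 4.1°C
Environment:
  1200–1800 m, environment, lower layer: Δz = 0.6 km ⇒ ΔT = -2.52°C; T = 9.38°C
  1800–2200 m, environment, upper layer: Δz = 0.4 km ⇒ ΔT = -2.24°C; T = 7.14°C
T_parcel − T_env = 4.1 − 7.14 = -3.04°C

-3.04°C (parcel cooler than environment)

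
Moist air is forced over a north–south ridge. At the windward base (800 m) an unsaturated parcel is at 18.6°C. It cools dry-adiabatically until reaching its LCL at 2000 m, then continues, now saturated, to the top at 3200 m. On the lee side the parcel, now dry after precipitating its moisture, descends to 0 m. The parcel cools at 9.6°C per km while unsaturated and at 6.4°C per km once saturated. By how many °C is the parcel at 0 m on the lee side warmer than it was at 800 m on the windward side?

+11.52°C

800–2000 m, dry: Δz = 1.2 km ⇒ ΔT = -11.52°C; T = 7.08°C
2000–3200 m, saturated: Δz = 1.2 km ⇒ ΔT = -7.68°C; T = -0.6°C
3200–0 m, dry descent: Δz = 3.2 km ⇒ ΔT = +30.72°C; T = 30.12°C
Net change vs windward start: 30.12 − 18.6 = +11.52°C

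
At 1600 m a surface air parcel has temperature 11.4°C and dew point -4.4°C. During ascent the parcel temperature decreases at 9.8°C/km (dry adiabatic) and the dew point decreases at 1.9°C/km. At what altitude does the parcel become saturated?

T and T_d converge at 9.8 − 1.9 = 7.9°C per km
Height above start = (11.4 − (-4.4)) / 7.9 = 2 km
LCL altitude = 1600 m + 2000 m = 3600 m

3600 m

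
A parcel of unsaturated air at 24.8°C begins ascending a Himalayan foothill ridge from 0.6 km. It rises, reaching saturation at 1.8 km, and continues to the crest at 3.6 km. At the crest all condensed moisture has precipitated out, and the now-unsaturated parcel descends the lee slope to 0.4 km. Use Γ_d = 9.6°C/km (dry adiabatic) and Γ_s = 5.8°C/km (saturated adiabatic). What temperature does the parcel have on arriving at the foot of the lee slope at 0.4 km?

33.56°C

600–1800 m, dry: Δz = 1.2 km ⇒ ΔT = -11.52°C; T = 13.28°C
1800–3600 m, saturated: Δz = 1.8 km ⇒ ΔT = -10.44°C; T = 2.84°C
3600–400 m, dry descent: Δz = 3.2 km ⇒ ΔT = +30.72°C; T = 33.56°C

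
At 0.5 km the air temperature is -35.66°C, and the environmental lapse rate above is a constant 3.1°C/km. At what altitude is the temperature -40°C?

1.9 km

Height above start = (-35.66 − (-40)) / 3.1 = 1.4 km
Altitude = 500 m + 1400 m = 1900 m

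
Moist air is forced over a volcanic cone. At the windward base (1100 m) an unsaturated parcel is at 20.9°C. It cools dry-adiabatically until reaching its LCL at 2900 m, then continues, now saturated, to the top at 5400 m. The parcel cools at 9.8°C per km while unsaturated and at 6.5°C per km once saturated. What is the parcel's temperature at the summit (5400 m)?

-12.99°C

1100 → 2900 m (dry, 9.8°C/km): ΔT = -9.8 × 1.8 = -17.64°C → T = 3.26°C
2900 → 5400 m (saturated, 6.5°C/km): ΔT = -6.5 × 2.5 = -16.25°C → T = -12.99°C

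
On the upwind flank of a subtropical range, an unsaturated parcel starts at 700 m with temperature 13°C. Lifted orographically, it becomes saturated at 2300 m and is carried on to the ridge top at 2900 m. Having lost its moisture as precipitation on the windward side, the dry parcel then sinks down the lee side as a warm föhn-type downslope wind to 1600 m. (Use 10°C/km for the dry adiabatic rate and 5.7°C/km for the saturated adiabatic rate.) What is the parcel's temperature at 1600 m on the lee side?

6.58°C

From 700 m to 2300 m (dry): cools by 10 × 1.6 = 16°C, giving -3°C.
From 2300 m to 2900 m (saturated): cools by 5.7 × 0.6 = 3.42°C, giving -6.42°C.
From 2900 m to 1600 m (dry descent): warms by 10 × 1.3 = 13°C, giving 6.58°C.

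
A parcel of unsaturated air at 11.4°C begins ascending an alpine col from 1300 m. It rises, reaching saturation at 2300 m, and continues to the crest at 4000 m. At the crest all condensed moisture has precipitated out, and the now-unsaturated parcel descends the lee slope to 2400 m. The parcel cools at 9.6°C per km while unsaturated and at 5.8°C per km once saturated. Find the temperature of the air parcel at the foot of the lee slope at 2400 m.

Dry to 2300 m: -9.6 × 1 km = -9.6°C, so T = 1.8°C.
Saturated to 4000 m: -5.8 × 1.7 km = -9.86°C, so T = -8.06°C.
Dry descent to 2400 m: +9.6 × 1.6 km = +15.36°C, so T = 7.3°C.

7.3°C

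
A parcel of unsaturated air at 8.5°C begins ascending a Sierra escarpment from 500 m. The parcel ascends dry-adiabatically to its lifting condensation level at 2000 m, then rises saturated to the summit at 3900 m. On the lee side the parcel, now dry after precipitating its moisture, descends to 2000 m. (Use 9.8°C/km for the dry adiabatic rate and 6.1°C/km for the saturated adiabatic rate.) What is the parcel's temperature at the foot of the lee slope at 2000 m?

500 → 2000 m (dry, 9.8°C/km): ΔT = -9.8 × 1.5 = -14.7°C → T = -6.2°C
2000 → 3900 m (saturated, 6.1°C/km): ΔT = -6.1 × 1.9 = -11.59°C → T = -17.79°C
3900 → 2000 m (dry descent, 9.8°C/km): ΔT = +9.8 × 1.9 = +18.62°C → T = 0.83°C

0.83°C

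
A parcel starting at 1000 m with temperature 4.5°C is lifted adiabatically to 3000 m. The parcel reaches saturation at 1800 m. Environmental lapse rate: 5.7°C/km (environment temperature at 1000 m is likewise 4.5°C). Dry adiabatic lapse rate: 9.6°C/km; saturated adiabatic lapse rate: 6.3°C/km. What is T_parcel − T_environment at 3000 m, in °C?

Parcel:
  1000–1800 m, dry: Δz = 0.8 km ⇒ ΔT = -7.68°C; T = -3.18°C
  1800–3000 m, saturated: Δz = 1.2 km ⇒ ΔT = -7.56°C; T = -10.74°C
Environment:
  1000–3000 m, environment: Δz = 2 km ⇒ ΔT = -11.4°C; T = -6.9°C
T_parcel − T_env = -10.74 − (-6.9) = -3.84°C

-3.84°C (parcel cooler than environment)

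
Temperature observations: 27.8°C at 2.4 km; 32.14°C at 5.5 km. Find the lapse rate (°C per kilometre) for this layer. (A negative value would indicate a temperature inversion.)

Γ = −ΔT/Δz = (27.8 − 32.14) / (5500 − 2400) m
  = -4.34°C / 3.1 km = -1.4°C/km

-1.4°C/km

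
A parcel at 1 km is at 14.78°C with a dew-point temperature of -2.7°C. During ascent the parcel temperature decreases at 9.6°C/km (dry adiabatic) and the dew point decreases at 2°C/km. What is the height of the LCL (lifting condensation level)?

3.3 km

T and T_d converge at 9.6 − 2 = 7.6°C per km
Height above start = (14.78 − (-2.7)) / 7.6 = 2.3 km
LCL altitude = 1000 m + 2300 m = 3300 m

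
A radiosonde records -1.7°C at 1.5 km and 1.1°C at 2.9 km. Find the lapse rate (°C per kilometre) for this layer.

Γ = −ΔT/Δz = (-1.7 − 1.1) / (2900 − 1500) m
  = -2.8°C / 1.4 km = -2°C/km

-2°C/km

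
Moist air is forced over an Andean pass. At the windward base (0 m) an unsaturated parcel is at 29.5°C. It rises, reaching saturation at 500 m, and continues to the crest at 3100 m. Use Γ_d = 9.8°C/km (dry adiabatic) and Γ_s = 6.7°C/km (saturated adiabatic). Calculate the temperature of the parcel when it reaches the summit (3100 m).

7.18°C

0 → 500 m (dry, 9.8°C/km): ΔT = -9.8 × 0.5 = -4.9°C → T = 24.6°C
500 → 3100 m (saturated, 6.7°C/km): ΔT = -6.7 × 2.6 = -17.42°C → T = 7.18°C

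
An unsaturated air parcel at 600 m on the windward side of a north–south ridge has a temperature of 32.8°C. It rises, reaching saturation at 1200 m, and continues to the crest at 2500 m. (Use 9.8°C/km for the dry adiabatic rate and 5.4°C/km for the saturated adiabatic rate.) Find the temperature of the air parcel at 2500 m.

Dry to 1200 m: -9.8 × 0.6 km = -5.88°C, so T = 26.92°C.
Saturated to 2500 m: -5.4 × 1.3 km = -7.02°C, so T = 19.9°C.

19.9°C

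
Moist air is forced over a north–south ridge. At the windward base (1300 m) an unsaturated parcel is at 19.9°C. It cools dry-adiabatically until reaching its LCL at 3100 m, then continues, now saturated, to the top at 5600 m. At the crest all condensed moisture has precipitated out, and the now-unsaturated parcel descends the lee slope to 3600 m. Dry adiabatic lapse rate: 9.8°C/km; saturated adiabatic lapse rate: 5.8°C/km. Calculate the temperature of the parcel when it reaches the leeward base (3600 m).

From 1300 m to 3100 m (dry): cools by 9.8 × 1.8 = 17.64°C, giving 2.26°C.
From 3100 m to 5600 m (saturated): cools by 5.8 × 2.5 = 14.5°C, giving -12.24°C.
From 5600 m to 3600 m (dry descent): warms by 9.8 × 2 = 19.6°C, giving 7.36°C.

7.36°C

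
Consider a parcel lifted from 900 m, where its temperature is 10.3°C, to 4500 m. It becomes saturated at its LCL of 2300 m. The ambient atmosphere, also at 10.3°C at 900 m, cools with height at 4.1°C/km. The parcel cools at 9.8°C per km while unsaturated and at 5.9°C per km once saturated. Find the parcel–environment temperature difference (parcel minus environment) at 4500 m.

Parcel:
  900–2300 m, dry: Δz = 1.4 km ⇒ ΔT = -13.72°C; T = -3.42°C
  2300–4500 m, saturated: Δz = 2.2 km ⇒ ΔT = -12.98°C; T = -16.4°C
Environment:
  900–4500 m, environment: Δz = 3.6 km ⇒ ΔT = -14.76°C; T = -4.46°C
T_parcel − T_env = -16.4 − (-4.46) = -11.94°C

-11.94°C (parcel cooler than environment)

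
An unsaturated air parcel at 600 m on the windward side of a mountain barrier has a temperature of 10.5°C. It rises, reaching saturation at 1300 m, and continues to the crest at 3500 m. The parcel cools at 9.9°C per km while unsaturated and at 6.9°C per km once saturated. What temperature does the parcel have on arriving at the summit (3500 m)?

-11.61°C

600 → 1300 m (dry, 9.9°C/km): ΔT = -9.9 × 0.7 = -6.93°C → T = 3.57°C
1300 → 3500 m (saturated, 6.9°C/km): ΔT = -6.9 × 2.2 = -15.18°C → T = -11.61°C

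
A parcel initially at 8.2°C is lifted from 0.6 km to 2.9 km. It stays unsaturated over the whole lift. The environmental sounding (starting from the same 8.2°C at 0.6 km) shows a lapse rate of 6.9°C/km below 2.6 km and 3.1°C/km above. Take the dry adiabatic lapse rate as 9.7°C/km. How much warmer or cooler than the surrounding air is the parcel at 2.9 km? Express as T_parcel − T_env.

-7.58°C (parcel cooler than environment)

Parcel:
  600–2900 m, dry: Δz = 2.3 km ⇒ ΔT = -22.31°C; T = -14.11°C
Environment:
  600–2600 m, environment, lower layer: Δz = 2 km ⇒ ΔT = -13.8°C; T = -5.6°C
  2600–2900 m, environment, upper layer: Δz = 0.3 km ⇒ ΔT = -0.93°C; T = -6.53°C
T_parcel − T_env = -14.11 − (-6.53) = -7.58°C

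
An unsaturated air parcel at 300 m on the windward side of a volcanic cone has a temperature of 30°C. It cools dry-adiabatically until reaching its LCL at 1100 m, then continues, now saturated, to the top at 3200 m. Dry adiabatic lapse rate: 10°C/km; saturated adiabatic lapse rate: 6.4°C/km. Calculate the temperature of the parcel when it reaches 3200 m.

8.56°C

Dry to 1100 m: -10 × 0.8 km = -8°C, so T = 22°C.
Saturated to 3200 m: -6.4 × 2.1 km = -13.44°C, so T = 8.56°C.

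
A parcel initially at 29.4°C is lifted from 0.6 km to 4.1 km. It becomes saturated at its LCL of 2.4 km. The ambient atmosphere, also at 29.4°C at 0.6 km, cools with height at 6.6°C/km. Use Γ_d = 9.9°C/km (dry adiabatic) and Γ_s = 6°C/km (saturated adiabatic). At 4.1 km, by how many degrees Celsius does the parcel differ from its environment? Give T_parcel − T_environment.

Parcel:
  Dry to 2400 m: -9.9 × 1.8 km = -17.82°C, so T = 11.58°C.
  Saturated to 4100 m: -6 × 1.7 km = -10.2°C, so T = 1.38°C.
Environment:
  Environment to 4100 m: -6.6 × 3.5 km = -23.1°C, so T = 6.3°C.
T_parcel − T_env = 1.38 − 6.3 = -4.92°C

-4.92°C (parcel cooler than environment)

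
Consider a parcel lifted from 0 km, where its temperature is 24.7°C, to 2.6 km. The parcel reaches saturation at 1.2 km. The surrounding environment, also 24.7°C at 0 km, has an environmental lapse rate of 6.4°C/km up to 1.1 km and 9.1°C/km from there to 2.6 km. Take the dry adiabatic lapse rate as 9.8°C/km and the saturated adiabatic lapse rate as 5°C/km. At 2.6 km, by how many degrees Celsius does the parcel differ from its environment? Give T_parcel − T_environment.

Parcel:
  0 → 1200 m (dry, 9.8°C/km): ΔT = -9.8 × 1.2 = -11.76°C → T = 12.94°C
  1200 → 2600 m (saturated, 5°C/km): ΔT = -5 × 1.4 = -7°C → T = 5.94°C
Environment:
  0 → 1100 m (environment, lower layer, 6.4°C/km): ΔT = -6.4 × 1.1 = -7.04°C → T = 17.66°C
  1100 → 2600 m (environment, upper layer, 9.1°C/km): ΔT = -9.1 × 1.5 = -13.65°C → T = 4.01°C
T_parcel − T_env = 5.94 − 4.01 = +1.93°C

+1.93°C (parcel warmer than environment)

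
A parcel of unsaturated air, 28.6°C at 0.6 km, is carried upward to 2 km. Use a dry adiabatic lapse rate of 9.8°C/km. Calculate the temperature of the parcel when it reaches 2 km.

14.88°C

Dry adiabatic to 2000 m: -9.8 × 1.4 km = -13.72°C, so T = 14.88°C.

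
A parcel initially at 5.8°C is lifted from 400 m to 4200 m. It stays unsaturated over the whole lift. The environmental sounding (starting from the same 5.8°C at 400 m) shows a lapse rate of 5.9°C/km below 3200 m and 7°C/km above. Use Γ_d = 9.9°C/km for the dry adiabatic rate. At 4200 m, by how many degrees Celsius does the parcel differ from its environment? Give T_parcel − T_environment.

-14.1°C (parcel cooler than environment)

Parcel:
  From 400 m to 4200 m (dry): cools by 9.9 × 3.8 = 37.62°C, giving -31.82°C.
Environment:
  From 400 m to 3200 m (environment, lower layer): cools by 5.9 × 2.8 = 16.52°C, giving -10.72°C.
  From 3200 m to 4200 m (environment, upper layer): cools by 7 × 1 = 7°C, giving -17.72°C.
T_parcel − T_env = -31.82 − (-17.72) = -14.1°C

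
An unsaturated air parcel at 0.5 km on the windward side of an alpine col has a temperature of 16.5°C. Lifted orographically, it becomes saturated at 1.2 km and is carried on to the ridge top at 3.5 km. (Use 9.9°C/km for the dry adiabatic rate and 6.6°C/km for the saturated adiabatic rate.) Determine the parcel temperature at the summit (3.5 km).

500–1200 m, dry: Δz = 0.7 km ⇒ ΔT = -6.93°C; T = 9.57°C
1200–3500 m, saturated: Δz = 2.3 km ⇒ ΔT = -15.18°C; T = -5.61°C

-5.61°C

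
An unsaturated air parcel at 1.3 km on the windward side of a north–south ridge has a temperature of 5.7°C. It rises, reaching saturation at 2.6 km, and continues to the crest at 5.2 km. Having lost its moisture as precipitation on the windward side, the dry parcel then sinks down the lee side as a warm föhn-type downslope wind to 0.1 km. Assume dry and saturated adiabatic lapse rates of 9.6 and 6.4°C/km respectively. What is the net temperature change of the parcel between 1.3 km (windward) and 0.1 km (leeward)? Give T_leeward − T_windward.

+19.84°C

1300–2600 m, dry: Δz = 1.3 km ⇒ ΔT = -12.48°C; T = -6.78°C
2600–5200 m, saturated: Δz = 2.6 km ⇒ ΔT = -16.64°C; T = -23.42°C
5200–100 m, dry descent: Δz = 5.1 km ⇒ ΔT = +48.96°C; T = 25.54°C
Net change vs windward start: 25.54 − 5.7 = +19.84°C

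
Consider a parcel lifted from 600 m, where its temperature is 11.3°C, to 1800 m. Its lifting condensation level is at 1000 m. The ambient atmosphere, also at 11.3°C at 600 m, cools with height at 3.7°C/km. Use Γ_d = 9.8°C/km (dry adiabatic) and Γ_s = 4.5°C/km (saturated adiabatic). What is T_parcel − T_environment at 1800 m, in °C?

-3.08°C (parcel cooler than environment)

Parcel:
  600 → 1000 m (dry, 9.8°C/km): ΔT = -9.8 × 0.4 = -3.92°C → T = 7.38°C
  1000 → 1800 m (saturated, 4.5°C/km): ΔT = -4.5 × 0.8 = -3.6°C → T = 3.78°C
Environment:
  600 → 1800 m (environment, 3.7°C/km): ΔT = -3.7 × 1.2 = -4.44°C → T = 6.86°C
T_parcel − T_env = 3.78 − 6.86 = -3.08°C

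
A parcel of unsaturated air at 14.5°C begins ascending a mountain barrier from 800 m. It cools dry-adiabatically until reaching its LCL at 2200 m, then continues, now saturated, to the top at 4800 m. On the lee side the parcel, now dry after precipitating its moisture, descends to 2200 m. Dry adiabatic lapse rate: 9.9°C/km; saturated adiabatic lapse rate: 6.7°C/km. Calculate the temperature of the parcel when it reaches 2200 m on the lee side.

8.96°C

From 800 m to 2200 m (dry): cools by 9.9 × 1.4 = 13.86°C, giving 0.64°C.
From 2200 m to 4800 m (saturated): cools by 6.7 × 2.6 = 17.42°C, giving -16.78°C.
From 4800 m to 2200 m (dry descent): warms by 9.9 × 2.6 = 25.74°C, giving 8.96°C.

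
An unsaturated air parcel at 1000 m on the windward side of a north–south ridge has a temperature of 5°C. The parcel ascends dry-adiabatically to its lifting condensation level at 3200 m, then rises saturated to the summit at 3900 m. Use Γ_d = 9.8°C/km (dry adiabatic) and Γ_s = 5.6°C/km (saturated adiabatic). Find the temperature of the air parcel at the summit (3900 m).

1000 → 3200 m (dry, 9.8°C/km): ΔT = -9.8 × 2.2 = -21.56°C → T = -16.56°C
3200 → 3900 m (saturated, 5.6°C/km): ΔT = -5.6 × 0.7 = -3.92°C → T = -20.48°C

-20.48°C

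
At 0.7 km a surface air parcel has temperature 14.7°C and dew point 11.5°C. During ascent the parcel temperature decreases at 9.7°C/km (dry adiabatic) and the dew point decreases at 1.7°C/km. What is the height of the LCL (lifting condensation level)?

T and T_d converge at 9.7 − 1.7 = 8°C per km
Height above start = (14.7 − 11.5) / 8 = 0.4 km
LCL altitude = 700 m + 400 m = 1100 m

1.1 km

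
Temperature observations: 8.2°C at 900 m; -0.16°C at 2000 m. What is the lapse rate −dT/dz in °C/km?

7.6°C/km

Γ = −ΔT/Δz = (8.2 − (-0.16)) / (2000 − 900) m
  = 8.36°C / 1.1 km = 7.6°C/km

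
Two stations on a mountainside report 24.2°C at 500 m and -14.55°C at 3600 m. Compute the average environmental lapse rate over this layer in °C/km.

12.5°C/km

Γ = −ΔT/Δz = (24.2 − (-14.55)) / (3600 − 500) m
  = 38.75°C / 3.1 km = 12.5°C/km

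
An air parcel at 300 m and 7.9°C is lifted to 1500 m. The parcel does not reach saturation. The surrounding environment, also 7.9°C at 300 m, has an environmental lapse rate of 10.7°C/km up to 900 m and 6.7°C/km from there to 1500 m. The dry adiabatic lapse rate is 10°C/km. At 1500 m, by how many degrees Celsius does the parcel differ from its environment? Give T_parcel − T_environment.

-1.56°C (parcel cooler than environment)

Parcel:
  Dry to 1500 m: -10 × 1.2 km = -12°C, so T = -4.1°C.
Environment:
  Environment, lower layer to 900 m: -10.7 × 0.6 km = -6.42°C, so T = 1.48°C.
  Environment, upper layer to 1500 m: -6.7 × 0.6 km = -4.02°C, so T = -2.54°C.
T_parcel − T_env = -4.1 − (-2.54) = -1.56°C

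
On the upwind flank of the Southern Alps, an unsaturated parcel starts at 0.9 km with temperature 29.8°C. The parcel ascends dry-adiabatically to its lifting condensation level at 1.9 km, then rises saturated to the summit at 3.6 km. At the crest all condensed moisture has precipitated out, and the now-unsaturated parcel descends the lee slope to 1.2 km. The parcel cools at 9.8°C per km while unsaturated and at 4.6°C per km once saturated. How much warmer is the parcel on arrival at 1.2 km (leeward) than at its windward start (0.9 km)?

Dry to 1900 m: -9.8 × 1 km = -9.8°C, so T = 20°C.
Saturated to 3600 m: -4.6 × 1.7 km = -7.82°C, so T = 12.18°C.
Dry descent to 1200 m: +9.8 × 2.4 km = +23.52°C, so T = 35.7°C.
Net change vs windward start: 35.7 − 29.8 = +5.9°C

+5.9°C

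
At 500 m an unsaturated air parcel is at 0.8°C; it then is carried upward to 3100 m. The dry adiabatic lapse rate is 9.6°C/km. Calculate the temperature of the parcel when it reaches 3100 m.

-24.16°C

500–3100 m, dry adiabatic: Δz = 2.6 km ⇒ ΔT = -24.96°C; T = -24.16°C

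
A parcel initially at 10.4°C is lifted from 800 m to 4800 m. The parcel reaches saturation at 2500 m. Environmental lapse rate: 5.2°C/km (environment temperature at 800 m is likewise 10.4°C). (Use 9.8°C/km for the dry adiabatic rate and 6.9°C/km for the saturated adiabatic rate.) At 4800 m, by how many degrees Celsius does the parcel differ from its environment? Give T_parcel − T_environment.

Parcel:
  800–2500 m, dry: Δz = 1.7 km ⇒ ΔT = -16.66°C; T = -6.26°C
  2500–4800 m, saturated: Δz = 2.3 km ⇒ ΔT = -15.87°C; T = -22.13°C
Environment:
  800–4800 m, environment: Δz = 4 km ⇒ ΔT = -20.8°C; T = -10.4°C
T_parcel − T_env = -22.13 − (-10.4) = -11.73°C

-11.73°C (parcel cooler than environment)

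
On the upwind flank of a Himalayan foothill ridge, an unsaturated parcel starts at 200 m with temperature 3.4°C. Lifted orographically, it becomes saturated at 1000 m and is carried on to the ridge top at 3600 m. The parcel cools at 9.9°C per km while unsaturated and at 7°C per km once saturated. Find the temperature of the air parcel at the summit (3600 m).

From 200 m to 1000 m (dry): cools by 9.9 × 0.8 = 7.92°C, giving -4.52°C.
From 1000 m to 3600 m (saturated): cools by 7 × 2.6 = 18.2°C, giving -22.72°C.

-22.72°C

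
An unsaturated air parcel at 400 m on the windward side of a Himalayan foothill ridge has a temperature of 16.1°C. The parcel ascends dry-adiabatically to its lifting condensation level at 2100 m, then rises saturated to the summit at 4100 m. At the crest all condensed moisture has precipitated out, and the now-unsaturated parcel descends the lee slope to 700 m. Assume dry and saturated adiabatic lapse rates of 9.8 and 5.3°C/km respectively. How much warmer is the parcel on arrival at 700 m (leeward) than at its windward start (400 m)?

+6.06°C

From 400 m to 2100 m (dry): cools by 9.8 × 1.7 = 16.66°C, giving -0.56°C.
From 2100 m to 4100 m (saturated): cools by 5.3 × 2 = 10.6°C, giving -11.16°C.
From 4100 m to 700 m (dry descent): warms by 9.8 × 3.4 = 33.32°C, giving 22.16°C.
Net change vs windward start: 22.16 − 16.1 = +6.06°C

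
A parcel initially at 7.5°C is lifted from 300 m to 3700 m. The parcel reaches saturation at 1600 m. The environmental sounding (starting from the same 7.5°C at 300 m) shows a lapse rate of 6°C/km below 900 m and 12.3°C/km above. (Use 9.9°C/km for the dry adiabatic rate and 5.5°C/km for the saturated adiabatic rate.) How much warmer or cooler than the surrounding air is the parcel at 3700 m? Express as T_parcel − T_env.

+13.62°C (parcel warmer than environment)

Parcel:
  Dry to 1600 m: -9.9 × 1.3 km = -12.87°C, so T = -5.37°C.
  Saturated to 3700 m: -5.5 × 2.1 km = -11.55°C, so T = -16.92°C.
Environment:
  Environment, lower layer to 900 m: -6 × 0.6 km = -3.6°C, so T = 3.9°C.
  Environment, upper layer to 3700 m: -12.3 × 2.8 km = -34.44°C, so T = -30.54°C.
T_parcel − T_env = -16.92 − (-30.54) = +13.62°C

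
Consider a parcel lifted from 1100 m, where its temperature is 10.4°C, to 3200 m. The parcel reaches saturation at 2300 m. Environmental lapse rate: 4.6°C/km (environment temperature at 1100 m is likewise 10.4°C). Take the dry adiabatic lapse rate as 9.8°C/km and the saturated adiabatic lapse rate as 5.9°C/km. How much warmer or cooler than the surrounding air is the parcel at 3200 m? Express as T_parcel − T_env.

-7.41°C (parcel cooler than environment)

Parcel:
  1100 → 2300 m (dry, 9.8°C/km): ΔT = -9.8 × 1.2 = -11.76°C → T = -1.36°C
  2300 → 3200 m (saturated, 5.9°C/km): ΔT = -5.9 × 0.9 = -5.31°C → T = -6.67°C
Environment:
  1100 → 3200 m (environment, 4.6°C/km): ΔT = -4.6 × 2.1 = -9.66°C → T = 0.74°C
T_parcel − T_env = -6.67 − 0.74 = -7.41°C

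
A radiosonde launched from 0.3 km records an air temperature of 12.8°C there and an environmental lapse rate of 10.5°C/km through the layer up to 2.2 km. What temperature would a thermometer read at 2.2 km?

From 300 m to 2200 m (environmental): cools by 10.5 × 1.9 = 19.95°C, giving -7.15°C.

-7.15°C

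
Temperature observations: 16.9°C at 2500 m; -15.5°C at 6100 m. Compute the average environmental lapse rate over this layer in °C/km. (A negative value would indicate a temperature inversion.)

Γ = −ΔT/Δz = (16.9 − (-15.5)) / (6100 − 2500) m
  = 32.4°C / 3.6 km = 9°C/km

9°C/km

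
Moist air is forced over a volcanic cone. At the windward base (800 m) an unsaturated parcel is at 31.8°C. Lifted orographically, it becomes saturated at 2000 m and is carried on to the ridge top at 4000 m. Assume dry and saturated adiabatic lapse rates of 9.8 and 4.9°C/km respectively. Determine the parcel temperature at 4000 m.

10.24°C

From 800 m to 2000 m (dry): cools by 9.8 × 1.2 = 11.76°C, giving 20.04°C.
From 2000 m to 4000 m (saturated): cools by 4.9 × 2 = 9.8°C, giving 10.24°C.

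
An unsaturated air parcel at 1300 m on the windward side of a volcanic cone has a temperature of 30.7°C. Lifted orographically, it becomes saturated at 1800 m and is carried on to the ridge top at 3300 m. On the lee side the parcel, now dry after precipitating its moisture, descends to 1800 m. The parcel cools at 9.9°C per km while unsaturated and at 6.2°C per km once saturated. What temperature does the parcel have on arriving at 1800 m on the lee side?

31.3°C

Dry to 1800 m: -9.9 × 0.5 km = -4.95°C, so T = 25.75°C.
Saturated to 3300 m: -6.2 × 1.5 km = -9.3°C, so T = 16.45°C.
Dry descent to 1800 m: +9.9 × 1.5 km = +14.85°C, so T = 31.3°C.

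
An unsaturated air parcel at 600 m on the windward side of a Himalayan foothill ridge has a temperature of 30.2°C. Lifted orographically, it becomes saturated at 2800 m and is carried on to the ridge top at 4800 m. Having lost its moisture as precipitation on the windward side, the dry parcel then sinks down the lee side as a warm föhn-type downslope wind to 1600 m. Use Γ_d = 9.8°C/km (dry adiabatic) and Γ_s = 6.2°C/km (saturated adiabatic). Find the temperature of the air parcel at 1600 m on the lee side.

27.6°C

600 → 2800 m (dry, 9.8°C/km): ΔT = -9.8 × 2.2 = -21.56°C → T = 8.64°C
2800 → 4800 m (saturated, 6.2°C/km): ΔT = -6.2 × 2 = -12.4°C → T = -3.76°C
4800 → 1600 m (dry descent, 9.8°C/km): ΔT = +9.8 × 3.2 = +31.36°C → T = 27.6°C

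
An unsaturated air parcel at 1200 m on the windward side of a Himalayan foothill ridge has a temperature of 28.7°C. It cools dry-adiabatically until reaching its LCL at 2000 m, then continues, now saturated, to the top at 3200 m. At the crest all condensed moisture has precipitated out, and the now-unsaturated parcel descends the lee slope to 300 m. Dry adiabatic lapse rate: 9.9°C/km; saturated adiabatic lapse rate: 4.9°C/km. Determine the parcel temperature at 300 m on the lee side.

Dry to 2000 m: -9.9 × 0.8 km = -7.92°C, so T = 20.78°C.
Saturated to 3200 m: -4.9 × 1.2 km = -5.88°C, so T = 14.9°C.
Dry descent to 300 m: +9.9 × 2.9 km = +28.71°C, so T = 43.61°C.

43.61°C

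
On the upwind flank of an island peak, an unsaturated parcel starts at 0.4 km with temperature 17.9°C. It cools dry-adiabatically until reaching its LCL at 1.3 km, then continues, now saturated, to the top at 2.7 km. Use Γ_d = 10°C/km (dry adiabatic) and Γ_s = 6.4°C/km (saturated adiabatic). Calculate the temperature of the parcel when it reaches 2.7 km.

-0.06°C

From 400 m to 1300 m (dry): cools by 10 × 0.9 = 9°C, giving 8.9°C.
From 1300 m to 2700 m (saturated): cools by 6.4 × 1.4 = 8.96°C, giving -0.06°C.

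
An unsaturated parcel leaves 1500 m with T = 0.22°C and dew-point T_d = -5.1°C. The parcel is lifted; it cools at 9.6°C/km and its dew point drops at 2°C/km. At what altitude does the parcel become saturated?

T and T_d converge at 9.6 − 2 = 7.6°C per km
Height above start = (0.22 − (-5.1)) / 7.6 = 0.7 km
LCL altitude = 1500 m + 700 m = 2200 m

2200 m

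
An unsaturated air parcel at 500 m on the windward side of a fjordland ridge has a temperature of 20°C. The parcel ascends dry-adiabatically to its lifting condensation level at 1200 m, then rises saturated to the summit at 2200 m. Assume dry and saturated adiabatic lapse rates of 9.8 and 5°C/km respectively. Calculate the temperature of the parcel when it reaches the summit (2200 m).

Dry to 1200 m: -9.8 × 0.7 km = -6.86°C, so T = 13.14°C.
Saturated to 2200 m: -5 × 1 km = -5°C, so T = 8.14°C.

8.14°C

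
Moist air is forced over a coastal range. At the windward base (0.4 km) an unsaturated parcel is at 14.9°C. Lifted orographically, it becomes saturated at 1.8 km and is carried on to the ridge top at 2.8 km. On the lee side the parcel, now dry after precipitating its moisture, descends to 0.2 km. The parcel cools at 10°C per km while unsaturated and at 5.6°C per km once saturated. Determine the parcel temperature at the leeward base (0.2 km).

21.3°C

Dry to 1800 m: -10 × 1.4 km = -14°C, so T = 0.9°C.
Saturated to 2800 m: -5.6 × 1 km = -5.6°C, so T = -4.7°C.
Dry descent to 200 m: +10 × 2.6 km = +26°C, so T = 21.3°C.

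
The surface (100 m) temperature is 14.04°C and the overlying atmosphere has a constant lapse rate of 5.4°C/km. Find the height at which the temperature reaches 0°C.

2700 m

Height above start = (14.04 − 0) / 5.4 = 2.6 km
Altitude = 100 m + 2600 m = 2700 m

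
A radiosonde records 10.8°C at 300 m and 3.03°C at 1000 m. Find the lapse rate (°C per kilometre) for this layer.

Γ = −ΔT/Δz = (10.8 − 3.03) / (1000 − 300) m
  = 7.77°C / 0.7 km = 11.1°C/km

11.1°C/km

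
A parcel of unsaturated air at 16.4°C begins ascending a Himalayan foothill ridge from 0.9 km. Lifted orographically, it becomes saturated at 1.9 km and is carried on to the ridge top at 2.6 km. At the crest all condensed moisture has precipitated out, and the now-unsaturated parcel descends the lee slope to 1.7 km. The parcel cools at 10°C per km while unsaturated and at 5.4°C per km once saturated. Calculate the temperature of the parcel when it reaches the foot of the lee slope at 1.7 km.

Dry to 1900 m: -10 × 1 km = -10°C, so T = 6.4°C.
Saturated to 2600 m: -5.4 × 0.7 km = -3.78°C, so T = 2.62°C.
Dry descent to 1700 m: +10 × 0.9 km = +9°C, so T = 11.62°C.

11.62°C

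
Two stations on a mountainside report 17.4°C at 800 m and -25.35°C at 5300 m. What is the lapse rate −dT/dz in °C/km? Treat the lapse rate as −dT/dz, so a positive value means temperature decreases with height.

Γ = −ΔT/Δz = (17.4 − (-25.35)) / (5300 − 800) m
  = 42.75°C / 4.5 km = 9.5°C/km

9.5°C/km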